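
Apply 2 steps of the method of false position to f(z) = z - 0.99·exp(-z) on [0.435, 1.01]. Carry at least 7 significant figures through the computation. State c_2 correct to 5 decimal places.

f(0.435000) = -0.205792, f(1.010000) = 0.649423
step 1: c = 0.573363, f(c) = 0.015373 > 0 → new bracket [0.435000, 0.573363]
step 2: c = 0.563746, f(c) = 0.000363 > 0 → new bracket [0.435000, 0.563746]

0.56375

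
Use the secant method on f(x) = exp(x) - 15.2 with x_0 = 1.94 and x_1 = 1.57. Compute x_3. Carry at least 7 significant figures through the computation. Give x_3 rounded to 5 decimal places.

f(x_0) = -8.241249, f(x_1) = -10.393352
x_2 = 1.570000 - (-10.393352)·(1.570000 - 1.940000)/(-10.393352 - (-8.241249)) = 3.356876; f(x_2) = 13.499385
x_3 = 3.356876 - (13.499385)·(3.356876 - 1.570000)/(13.499385 - (-10.393352)) = 2.347292; f(x_3) = -4.742789

2.34729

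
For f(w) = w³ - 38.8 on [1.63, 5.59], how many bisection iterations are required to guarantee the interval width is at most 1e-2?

9

Initial width b − a = 5.59 − 1.63 = 3.960000.
After n steps the width is (b−a)/2^n; need (b−a)/2^n ≤ 1e-2.
So n ≥ log₂(3.960000/1e-2) = log₂(396.0000) ≈ 8.6294.
Hence n = 9.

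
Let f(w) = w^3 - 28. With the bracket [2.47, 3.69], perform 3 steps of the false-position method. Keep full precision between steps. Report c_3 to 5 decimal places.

f(2.470000) = -12.930777, f(3.690000) = 22.243409
step 1: c = 2.918498, f(c) = -3.141315 < 0 → new bracket [2.918498, 3.690000]
step 2: c = 3.013970, f(c) = -0.621053 < 0 → new bracket [3.013970, 3.690000]
step 3: c = 3.032332, f(c) = -0.117580 < 0 → new bracket [3.032332, 3.690000]

3.03233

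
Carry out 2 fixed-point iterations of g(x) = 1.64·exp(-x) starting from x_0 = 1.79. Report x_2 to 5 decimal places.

1.24718

x_1 = g(1.790000) = 0.273815
x_2 = g(0.273815) = 1.247176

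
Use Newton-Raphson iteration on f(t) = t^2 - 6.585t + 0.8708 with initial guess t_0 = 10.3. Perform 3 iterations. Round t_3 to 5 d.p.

f'(t) = 2t - 6.585
t_0 = 10.300000: f = 39.135300, f' = 14.015000 → t_1 = 10.300000 - (39.135300)/(14.015000) = 7.507613
t_1 = 7.507613: f = 7.797424, f' = 8.430227 → t_2 = 7.507613 - (7.797424)/(8.430227) = 6.582677
t_2 = 6.582677: f = 0.855507, f' = 6.580354 → t_3 = 6.582677 - (0.855507)/(6.580354) = 6.452668

6.45267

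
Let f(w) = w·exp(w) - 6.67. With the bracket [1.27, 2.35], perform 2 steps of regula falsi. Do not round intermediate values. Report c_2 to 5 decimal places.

f(1.270000) = -2.147717, f(2.350000) = 17.971089
step 1: c = 1.385292, f(c) = -1.134385 < 0 → new bracket [1.385292, 2.350000]
step 2: c = 1.442571, f(c) = -0.565670 < 0 → new bracket [1.442571, 2.350000]

1.44257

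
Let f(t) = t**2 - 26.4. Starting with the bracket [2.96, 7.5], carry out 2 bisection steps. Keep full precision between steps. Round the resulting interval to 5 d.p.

f(2.960000) = -17.638400, f(7.500000) = 29.850000 (opposite signs)
step 1: m = 5.230000, f(m) = 0.952900 > 0 → root in [2.960000, 5.230000]
step 2: m = 4.095000, f(m) = -9.630975 < 0 → root in [4.095000, 5.230000]

[4.09500, 5.23000]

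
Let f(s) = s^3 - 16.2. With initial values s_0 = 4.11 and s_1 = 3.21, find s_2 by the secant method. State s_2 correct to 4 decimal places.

2.7922

f(s_0) = 53.226531, f(s_1) = 16.876161
s_2 = 3.210000 - (16.876161)·(3.210000 - 4.110000)/(16.876161 - (53.226531)) = 2.792163; f(s_2) = 5.568179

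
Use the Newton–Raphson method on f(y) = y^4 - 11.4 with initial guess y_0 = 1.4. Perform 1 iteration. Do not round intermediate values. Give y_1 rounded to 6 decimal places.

2.088630

f'(y) = 4y^3
y_0 = 1.400000: f = -7.558400, f' = 10.976000 → y_1 = 1.400000 - (-7.558400)/(10.976000) = 2.088630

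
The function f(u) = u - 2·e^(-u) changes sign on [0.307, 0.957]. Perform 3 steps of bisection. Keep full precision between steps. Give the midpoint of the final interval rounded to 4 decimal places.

0.8351

f(0.307000) = -1.164301, f(0.957000) = 0.188913 (opposite signs)
step 1: m = 0.632000, f(m) = -0.431055 < 0 → root in [0.632000, 0.957000]
step 2: m = 0.794500, f(m) = -0.109114 < 0 → root in [0.794500, 0.957000]
step 3: m = 0.875750, f(m) = 0.042651 > 0 → root in [0.794500, 0.875750]
Midpoint of [0.794500, 0.875750] = 0.835125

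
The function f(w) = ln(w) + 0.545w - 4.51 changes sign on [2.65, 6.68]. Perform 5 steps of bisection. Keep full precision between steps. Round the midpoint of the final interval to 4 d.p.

f(2.650000) = -2.091190, f(6.680000) = 1.029718 (opposite signs)
step 1: m = 4.665000, f(m) = -0.427487 < 0 → root in [4.665000, 6.680000]
step 2: m = 5.672500, f(m) = 0.317142 > 0 → root in [4.665000, 5.672500]
step 3: m = 5.168750, f(m) = -0.050400 < 0 → root in [5.168750, 5.672500]
step 4: m = 5.420625, f(m) = 0.134452 > 0 → root in [5.168750, 5.420625]
step 5: m = 5.294687, f(m) = 0.042309 > 0 → root in [5.168750, 5.294687]
Midpoint of [5.168750, 5.294687] = 5.231719

5.2317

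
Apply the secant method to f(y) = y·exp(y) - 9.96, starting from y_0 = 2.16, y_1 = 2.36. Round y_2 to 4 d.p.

1.8800

Secant update: y_(k+1) = y_k − f(y_k)·(y_k − y_(k-1))/(f(y_k) − f(y_(k-1))).
f(y_0) = 8.769657, f(y_1) = 15.034645
y_2 = 2.360000 - (15.034645)·(2.360000 - 2.160000)/(15.034645 - (8.769657)) = 1.880042; f(y_2) = 2.361388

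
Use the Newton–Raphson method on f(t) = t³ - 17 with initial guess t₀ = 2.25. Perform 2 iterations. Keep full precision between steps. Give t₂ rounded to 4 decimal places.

f'(t) = 3t²
t_0 = 2.250000: f = -5.609375, f' = 15.187500 → t_1 = 2.250000 - (-5.609375)/(15.187500) = 2.619342
t_1 = 2.619342: f = 0.971172, f' = 20.582851 → t_2 = 2.619342 - (0.971172)/(20.582851) = 2.572158

2.5722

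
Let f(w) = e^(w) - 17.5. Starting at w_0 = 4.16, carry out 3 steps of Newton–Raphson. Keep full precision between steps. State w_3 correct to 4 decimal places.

2.8710

f'(w) = e^(w)
w_0 = 4.160000: f = 46.571523, f' = 64.071523 → w_1 = 4.160000 - (46.571523)/(64.071523) = 3.433132
w_1 = 3.433132: f = 13.473508, f' = 30.973508 → w_2 = 3.433132 - (13.473508)/(30.973508) = 2.998131
w_2 = 2.998131: f = 2.548037, f' = 20.048037 → w_3 = 2.998131 - (2.548037)/(20.048037) = 2.871035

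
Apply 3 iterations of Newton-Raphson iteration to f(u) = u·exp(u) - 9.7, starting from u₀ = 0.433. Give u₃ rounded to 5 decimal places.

2.98274

f'(u) = (u + 1)·exp(u)
u_0 = 0.433000: f = -9.032368, f' = 2.209509 → u_1 = 0.433000 - (-9.032368)/(2.209509) = 4.520953
u_1 = 4.520953: f = 405.880325, f' = 507.503491 → u_2 = 4.520953 - (405.880325)/(507.503491) = 3.721194
u_2 = 3.721194: f = 144.036345, f' = 195.050055 → u_3 = 3.721194 - (144.036345)/(195.050055) = 2.982736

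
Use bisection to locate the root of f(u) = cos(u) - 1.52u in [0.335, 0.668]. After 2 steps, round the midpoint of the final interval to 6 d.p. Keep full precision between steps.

f(0.335000) = 0.435210, f(0.668000) = -0.230298 (opposite signs)
step 1: m = 0.501500, f(m) = 0.114582 > 0 → root in [0.501500, 0.668000]
step 2: m = 0.584750, f(m) = -0.054970 < 0 → root in [0.501500, 0.584750]
Midpoint of [0.501500, 0.584750] = 0.543125

0.543125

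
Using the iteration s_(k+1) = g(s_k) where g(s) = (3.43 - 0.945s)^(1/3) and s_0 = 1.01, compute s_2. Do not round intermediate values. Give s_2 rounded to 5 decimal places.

s_1 = g(1.010000) = 1.352770
s_2 = g(1.352770) = 1.290989

1.29099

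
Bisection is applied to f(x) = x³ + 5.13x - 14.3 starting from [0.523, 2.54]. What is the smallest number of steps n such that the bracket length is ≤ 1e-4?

Initial width b − a = 2.54 − 0.523 = 2.017000.
After n steps the width is (b−a)/2^n; need (b−a)/2^n ≤ 1e-4.
So n ≥ log₂(2.017000/1e-4) = log₂(20170.0000) ≈ 14.2999.
Hence n = 15.

15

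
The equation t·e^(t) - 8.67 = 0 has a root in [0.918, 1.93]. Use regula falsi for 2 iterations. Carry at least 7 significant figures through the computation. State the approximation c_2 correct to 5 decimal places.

f(0.918000) = -6.371074, f(1.930000) = 4.626755
step 1: c = 1.504255, f(c) = -1.899656 < 0 → new bracket [1.504255, 1.930000]
step 2: c = 1.628177, f(c) = -0.375122 < 0 → new bracket [1.628177, 1.930000]

1.62818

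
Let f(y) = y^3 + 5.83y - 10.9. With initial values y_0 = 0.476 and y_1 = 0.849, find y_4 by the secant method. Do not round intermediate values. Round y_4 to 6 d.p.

Secant update: y_(k+1) = y_k − f(y_k)·(y_k − y_(k-1))/(f(y_k) − f(y_(k-1))).
f(y_0) = -8.017070, f(y_1) = -5.338370
y_2 = 0.849000 - (-5.338370)·(0.849000 - 0.476000)/(-5.338370 - (-8.017070)) = 1.592350; f(y_2) = 2.420931
y_3 = 1.592350 - (2.420931)·(1.592350 - 0.849000)/(2.420931 - (-5.338370)) = 1.360422; f(y_3) = -0.450940
y_4 = 1.360422 - (-0.450940)·(1.360422 - 1.592350)/(-0.450940 - (2.420931)) = 1.396839; f(y_4) = -0.030969

1.396839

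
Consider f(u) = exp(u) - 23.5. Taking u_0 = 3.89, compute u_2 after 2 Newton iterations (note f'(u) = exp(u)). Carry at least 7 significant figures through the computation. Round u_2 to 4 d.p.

3.1782

u_0 = 3.890000: f = 25.410887, f' = 48.910887 → u_1 = 3.890000 - (25.410887)/(48.910887) = 3.370466
u_1 = 3.370466: f = 5.592070, f' = 29.092070 → u_2 = 3.370466 - (5.592070)/(29.092070) = 3.178246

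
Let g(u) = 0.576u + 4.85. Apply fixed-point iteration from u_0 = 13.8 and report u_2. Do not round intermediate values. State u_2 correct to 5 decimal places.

12.22211

u_1 = g(13.800000) = 12.798800
u_2 = g(12.798800) = 12.222109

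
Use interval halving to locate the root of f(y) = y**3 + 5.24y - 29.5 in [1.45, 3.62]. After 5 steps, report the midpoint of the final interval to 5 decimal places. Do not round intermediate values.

f(1.450000) = -18.853375, f(3.620000) = 36.906728 (opposite signs)
step 1: m = 2.535000, f(m) = 0.073880 > 0 → root in [1.450000, 2.535000]
step 2: m = 1.992500, f(m) = -11.148963 < 0 → root in [1.992500, 2.535000]
step 3: m = 2.263750, f(m) = -6.037218 < 0 → root in [2.263750, 2.535000]
step 4: m = 2.399375, f(m) = -3.114072 < 0 → root in [2.399375, 2.535000]
step 5: m = 2.467188, f(m) = -1.554132 < 0 → root in [2.467188, 2.535000]
Midpoint of [2.467188, 2.535000] = 2.501094

2.50109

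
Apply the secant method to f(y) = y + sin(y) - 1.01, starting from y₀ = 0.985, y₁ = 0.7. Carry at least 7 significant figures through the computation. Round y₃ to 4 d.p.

Secant update: y_(k+1) = y_k − f(y_k)·(y_k − y_(k-1))/(f(y_k) − f(y_(k-1))).
f(y_0) = 0.808272, f(y_1) = 0.334218
y_2 = 0.700000 - (0.334218)·(0.700000 - 0.985000)/(0.334218 - (0.808272)) = 0.499069; f(y_2) = -0.032322
y_3 = 0.499069 - (-0.032322)·(0.499069 - 0.700000)/(-0.032322 - (0.334218)) = 0.516788; f(y_3) = 0.000878

0.5168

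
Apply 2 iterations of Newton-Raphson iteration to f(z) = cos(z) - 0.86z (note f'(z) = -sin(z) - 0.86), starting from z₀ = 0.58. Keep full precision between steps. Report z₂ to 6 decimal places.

z_0 = 0.580000: f = 0.337663, f' = -1.408024 → z_1 = 0.580000 - (0.337663)/(-1.408024) = 0.819813
z_1 = 0.819813: f = -0.022681, f' = -1.591018 → z_2 = 0.819813 - (-0.022681)/(-1.591018) = 0.805557

0.805557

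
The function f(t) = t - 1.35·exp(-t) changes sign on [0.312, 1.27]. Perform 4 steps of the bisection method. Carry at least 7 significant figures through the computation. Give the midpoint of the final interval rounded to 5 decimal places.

f(0.312000) = -0.676175, f(1.270000) = 0.890877 (opposite signs)
step 1: m = 0.791000, f(m) = 0.178922 > 0 → root in [0.312000, 0.791000]
step 2: m = 0.551500, f(m) = -0.226215 < 0 → root in [0.551500, 0.791000]
step 3: m = 0.671250, f(m) = -0.018694 < 0 → root in [0.671250, 0.791000]
step 4: m = 0.731125, f(m) = 0.081279 > 0 → root in [0.671250, 0.731125]
Midpoint of [0.671250, 0.731125] = 0.701188

0.70119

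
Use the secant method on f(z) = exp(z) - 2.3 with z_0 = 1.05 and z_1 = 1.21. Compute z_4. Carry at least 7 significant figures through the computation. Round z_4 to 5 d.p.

f(z_0) = 0.557651, f(z_1) = 1.053485
z_2 = 1.210000 - (1.053485)·(1.210000 - 1.050000)/(1.053485 - (0.557651)) = 0.870052; f(z_2) = 0.087035
z_3 = 0.870052 - (0.087035)·(0.870052 - 1.210000)/(0.087035 - (1.053485)) = 0.839438; f(z_3) = 0.015064
z_4 = 0.839438 - (0.015064)·(0.839438 - 0.870052)/(0.015064 - (0.087035)) = 0.833029; f(z_4) = 0.000277

0.83303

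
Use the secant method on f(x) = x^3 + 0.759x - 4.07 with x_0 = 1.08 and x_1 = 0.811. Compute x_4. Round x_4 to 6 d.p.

1.426368

Secant update: x_(k+1) = x_k − f(x_k)·(x_k − x_(k-1))/(f(x_k) − f(x_(k-1))).
f(x_0) = -1.990568, f(x_1) = -2.921039
x_2 = 0.811000 - (-2.921039)·(0.811000 - 1.080000)/(-2.921039 - (-1.990568)) = 1.655475; f(x_2) = 1.723495
x_3 = 1.655475 - (1.723495)·(1.655475 - 0.811000)/(1.723495 - (-2.921039)) = 1.342107; f(x_3) = -0.633869
x_4 = 1.342107 - (-0.633869)·(1.342107 - 1.655475)/(-0.633869 - (1.723495)) = 1.426368; f(x_4) = -0.085403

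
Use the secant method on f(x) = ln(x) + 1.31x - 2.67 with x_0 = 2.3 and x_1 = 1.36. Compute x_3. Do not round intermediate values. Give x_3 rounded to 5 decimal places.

f(x_0) = 1.175909, f(x_1) = -0.580915
x_2 = 1.360000 - (-0.580915)·(1.360000 - 2.300000)/(-0.580915 - (1.175909)) = 1.670822; f(x_2) = 0.032093
x_3 = 1.670822 - (0.032093)·(1.670822 - 1.360000)/(0.032093 - (-0.580915)) = 1.654550; f(x_3) = 0.000989

1.65455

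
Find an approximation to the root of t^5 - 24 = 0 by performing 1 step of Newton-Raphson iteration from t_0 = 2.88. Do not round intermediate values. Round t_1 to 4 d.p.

Newton update: t ← t − f(t)/f'(t).
f'(t) = 5t^4
t_0 = 2.880000: f = 174.135566, f' = 343.985357 → t_1 = 2.880000 - (174.135566)/(343.985357) = 2.373770

2.3738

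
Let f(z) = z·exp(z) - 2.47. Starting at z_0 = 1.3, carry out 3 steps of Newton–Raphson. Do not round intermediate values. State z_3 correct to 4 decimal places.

f'(z) = (z + 1)·exp(z)
z_0 = 1.300000: f = 2.300086, f' = 8.439382 → z_1 = 1.300000 - (2.300086)/(8.439382) = 1.027458
z_1 = 1.027458: f = 0.400671, f' = 5.664626 → z_2 = 1.027458 - (0.400671)/(5.664626) = 0.956726
z_2 = 0.956726: f = 0.020510, f' = 5.093670 → z_3 = 0.956726 - (0.020510)/(5.093670) = 0.952699

0.9527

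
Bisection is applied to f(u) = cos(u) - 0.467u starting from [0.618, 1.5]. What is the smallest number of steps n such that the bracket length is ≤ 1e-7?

24

Initial width b − a = 1.5 − 0.618 = 0.882000.
After n steps the width is (b−a)/2^n; need (b−a)/2^n ≤ 1e-7.
So n ≥ log₂(0.882000/1e-7) = log₂(8820000.0000) ≈ 23.0723.
Hence n = 24.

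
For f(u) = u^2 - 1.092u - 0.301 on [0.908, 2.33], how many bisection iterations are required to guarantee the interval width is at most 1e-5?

18

Initial width b − a = 2.33 − 0.908 = 1.422000.
After n steps the width is (b−a)/2^n; need (b−a)/2^n ≤ 1e-5.
So n ≥ log₂(1.422000/1e-5) = log₂(142200.0000) ≈ 17.1176.
Hence n = 18.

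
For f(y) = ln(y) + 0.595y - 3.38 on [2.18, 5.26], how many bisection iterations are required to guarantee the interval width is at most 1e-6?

22

Initial width b − a = 5.26 − 2.18 = 3.080000.
After n steps the width is (b−a)/2^n; need (b−a)/2^n ≤ 1e-6.
So n ≥ log₂(3.080000/1e-6) = log₂(3080000.0000) ≈ 21.5545.
Hence n = 22.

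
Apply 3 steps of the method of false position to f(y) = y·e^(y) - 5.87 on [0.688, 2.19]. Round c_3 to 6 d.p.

False-position update: c = (a·f(b) − b·f(a))/(f(b) − f(a)); replace the endpoint whose sign matches f(c).
f(0.688000) = -4.501064, f(2.190000) = 13.698117
step 1: c = 1.059478, f(c) = -2.813548 < 0 → new bracket [1.059478, 2.190000]
step 2: c = 1.252116, f(c) = -1.490425 < 0 → new bracket [1.252116, 2.190000]
step 3: c = 1.344149, f(c) = -0.715291 < 0 → new bracket [1.344149, 2.190000]

1.344149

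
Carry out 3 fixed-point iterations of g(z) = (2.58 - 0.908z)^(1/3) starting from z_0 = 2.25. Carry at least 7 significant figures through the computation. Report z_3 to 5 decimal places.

1.13625

z_1 = g(2.250000) = 0.812814
z_2 = g(0.812814) = 1.225821
z_3 = g(1.225821) = 1.136246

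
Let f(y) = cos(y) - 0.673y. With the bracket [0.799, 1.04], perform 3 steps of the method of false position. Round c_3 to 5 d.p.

False-position update: c = (a·f(b) − b·f(a))/(f(b) − f(a)); replace the endpoint whose sign matches f(c).
f(0.799000) = 0.159697, f(1.040000) = -0.193700
step 1: c = 0.907906, f(c) = 0.004377 > 0 → new bracket [0.907906, 1.040000]
step 2: c = 0.910825, f(c) = 0.000109 > 0 → new bracket [0.910825, 1.040000]
step 3: c = 0.910898, f(c) = 0.000003 > 0 → new bracket [0.910898, 1.040000]

0.91090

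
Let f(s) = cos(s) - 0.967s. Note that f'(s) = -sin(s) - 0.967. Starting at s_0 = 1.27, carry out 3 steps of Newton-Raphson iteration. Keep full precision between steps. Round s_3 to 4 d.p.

0.7539

s_0 = 1.270000: f = -0.931809, f' = -1.922101 → s_1 = 1.270000 - (-0.931809)/(-1.922101) = 0.785213
s_1 = 0.785213: f = -0.052064, f' = -1.673976 → s_2 = 0.785213 - (-0.052064)/(-1.673976) = 0.754111
s_2 = 0.754111: f = -0.000346, f' = -1.651641 → s_3 = 0.754111 - (-0.000346)/(-1.651641) = 0.753902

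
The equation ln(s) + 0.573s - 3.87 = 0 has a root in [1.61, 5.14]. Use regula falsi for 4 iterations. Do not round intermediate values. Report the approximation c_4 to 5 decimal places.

False-position update: c = (a·f(b) − b·f(a))/(f(b) − f(a)); replace the endpoint whose sign matches f(c).
f(1.610000) = -2.471236, f(5.140000) = 0.712273
step 1: c = 4.350204, f(c) = 0.092889 > 0 → new bracket [1.610000, 4.350204]
step 2: c = 4.250936, f(c) = 0.012925 > 0 → new bracket [1.610000, 4.250936]
step 3: c = 4.237195, f(c) = 0.001814 > 0 → new bracket [1.610000, 4.237195]
step 4: c = 4.235268, f(c) = 0.000255 > 0 → new bracket [1.610000, 4.235268]

4.23527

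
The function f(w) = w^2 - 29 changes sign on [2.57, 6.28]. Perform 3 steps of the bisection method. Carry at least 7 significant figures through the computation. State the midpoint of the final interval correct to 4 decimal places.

f(2.570000) = -22.395100, f(6.280000) = 10.438400 (opposite signs)
step 1: m = 4.425000, f(m) = -9.419375 < 0 → root in [4.425000, 6.280000]
step 2: m = 5.352500, f(m) = -0.350744 < 0 → root in [5.352500, 6.280000]
step 3: m = 5.816250, f(m) = 4.828764 > 0 → root in [5.352500, 5.816250]
Midpoint of [5.352500, 5.816250] = 5.584375

5.5844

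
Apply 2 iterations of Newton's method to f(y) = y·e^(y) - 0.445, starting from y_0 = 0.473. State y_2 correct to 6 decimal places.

0.322644

f'(y) = (y + 1)·e^(y)
y_0 = 0.473000: f = 0.314071, f' = 2.363872 → y_1 = 0.473000 - (0.314071)/(2.363872) = 0.340137
y_1 = 0.340137: f = 0.032940, f' = 1.883080 → y_2 = 0.340137 - (0.032940)/(1.883080) = 0.322644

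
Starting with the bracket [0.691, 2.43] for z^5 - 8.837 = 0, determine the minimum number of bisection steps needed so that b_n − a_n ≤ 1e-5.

18

Initial width b − a = 2.43 − 0.691 = 1.739000.
After n steps the width is (b−a)/2^n; need (b−a)/2^n ≤ 1e-5.
So n ≥ log₂(1.739000/1e-5) = log₂(173900.0000) ≈ 17.4079.
Hence n = 18.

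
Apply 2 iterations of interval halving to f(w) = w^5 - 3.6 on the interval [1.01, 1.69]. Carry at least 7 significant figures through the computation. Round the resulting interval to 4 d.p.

[1.1800, 1.3500]

f(1.010000) = -2.548990, f(1.690000) = 10.185849 (opposite signs)
step 1: m = 1.350000, f(m) = 0.884033 > 0 → root in [1.010000, 1.350000]
step 2: m = 1.180000, f(m) = -1.312242 < 0 → root in [1.180000, 1.350000]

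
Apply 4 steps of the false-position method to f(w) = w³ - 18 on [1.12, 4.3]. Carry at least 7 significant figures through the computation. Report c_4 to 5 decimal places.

f(1.120000) = -16.595072, f(4.300000) = 61.507000
step 1: c = 1.795684, f(c) = -12.209850 < 0 → new bracket [1.795684, 4.300000]
step 2: c = 2.210478, f(c) = -7.199129 < 0 → new bracket [2.210478, 4.300000]
step 3: c = 2.429421, f(c) = -3.661339 < 0 → new bracket [2.429421, 4.300000]
step 4: c = 2.534516, f(c) = -1.718853 < 0 → new bracket [2.534516, 4.300000]

2.53452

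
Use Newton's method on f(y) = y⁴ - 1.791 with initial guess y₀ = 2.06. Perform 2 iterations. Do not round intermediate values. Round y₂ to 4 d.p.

Newton update: y ← y − f(y)/f'(y).
f'(y) = 4y³
y_0 = 2.060000: f = 16.217141, f' = 34.967264 → y_1 = 2.060000 - (16.217141)/(34.967264) = 1.596219
y_1 = 1.596219: f = 4.700877, f' = 16.268132 → y_2 = 1.596219 - (4.700877)/(16.268132) = 1.307257

1.3073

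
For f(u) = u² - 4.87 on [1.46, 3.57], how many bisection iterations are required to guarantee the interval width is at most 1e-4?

Initial width b − a = 3.57 − 1.46 = 2.110000.
After n steps the width is (b−a)/2^n; need (b−a)/2^n ≤ 1e-4.
So n ≥ log₂(2.110000/1e-4) = log₂(21100.0000) ≈ 14.3650.
Hence n = 15.

15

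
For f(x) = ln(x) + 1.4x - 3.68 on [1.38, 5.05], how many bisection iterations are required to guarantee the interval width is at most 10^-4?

16

Initial width b − a = 5.05 − 1.38 = 3.670000.
After n steps the width is (b−a)/2^n; need (b−a)/2^n ≤ 10^-4.
So n ≥ log₂(3.670000/10^-4) = log₂(36700.0000) ≈ 15.1635.
Hence n = 16.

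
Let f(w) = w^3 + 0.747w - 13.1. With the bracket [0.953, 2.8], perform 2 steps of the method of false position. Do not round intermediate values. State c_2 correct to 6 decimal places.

2.175329

f(0.953000) = -11.522586, f(2.800000) = 10.943600
step 1: c = 1.900300, f(c) = -4.818227 < 0 → new bracket [1.900300, 2.800000]
step 2: c = 2.175329, f(c) = -1.181251 < 0 → new bracket [2.175329, 2.800000]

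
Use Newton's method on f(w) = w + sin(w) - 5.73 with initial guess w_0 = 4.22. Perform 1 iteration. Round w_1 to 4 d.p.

8.7551

Newton update: w ← w − f(w)/f'(w).
f'(w) = 1 + cos(w)
w_0 = 4.220000: f = -2.391206, f' = 0.527268 → w_1 = 4.220000 - (-2.391206)/(0.527268) = 8.755090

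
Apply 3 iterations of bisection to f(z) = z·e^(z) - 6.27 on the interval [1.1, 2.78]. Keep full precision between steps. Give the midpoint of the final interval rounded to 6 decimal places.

1.415000

f(1.100000) = -2.965417, f(2.780000) = 38.540878 (opposite signs)
step 1: m = 1.940000, f(m) = 7.229977 > 0 → root in [1.100000, 1.940000]
step 2: m = 1.520000, f(m) = 0.679782 > 0 → root in [1.100000, 1.520000]
step 3: m = 1.310000, f(m) = -1.414912 < 0 → root in [1.310000, 1.520000]
Midpoint of [1.310000, 1.520000] = 1.415000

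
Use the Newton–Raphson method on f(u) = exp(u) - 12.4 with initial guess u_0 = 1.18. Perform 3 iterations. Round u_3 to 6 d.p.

2.715238

Newton update: u ← u − f(u)/f'(u).
f'(u) = exp(u)
u_0 = 1.180000: f = -9.145626, f' = 3.254374 → u_1 = 1.180000 - (-9.145626)/(3.254374) = 3.990256
u_1 = 3.990256: f = 41.668749, f' = 54.068749 → u_2 = 3.990256 - (41.668749)/(54.068749) = 3.219594
u_2 = 3.219594: f = 12.617961, f' = 25.017961 → u_3 = 3.219594 - (12.617961)/(25.017961) = 2.715238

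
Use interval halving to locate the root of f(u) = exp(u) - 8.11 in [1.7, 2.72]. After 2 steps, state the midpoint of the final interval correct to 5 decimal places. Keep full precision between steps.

f(1.700000) = -2.636053, f(2.720000) = 7.070322 (opposite signs)
step 1: m = 2.210000, f(m) = 1.005716 > 0 → root in [1.700000, 2.210000]
step 2: m = 1.955000, f(m) = -1.046081 < 0 → root in [1.955000, 2.210000]
Midpoint of [1.955000, 2.210000] = 2.082500

2.08250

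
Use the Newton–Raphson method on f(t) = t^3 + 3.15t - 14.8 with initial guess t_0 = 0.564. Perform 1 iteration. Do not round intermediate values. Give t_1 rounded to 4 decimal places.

3.6934

Newton update: t ← t − f(t)/f'(t).
f'(t) = 3t^2 + 3.15
t_0 = 0.564000: f = -12.843994, f' = 4.104288 → t_1 = 0.564000 - (-12.843994)/(4.104288) = 3.693409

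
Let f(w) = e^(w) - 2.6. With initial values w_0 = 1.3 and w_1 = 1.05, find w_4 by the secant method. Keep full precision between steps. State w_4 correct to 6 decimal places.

0.955517

f(w_0) = 1.069297, f(w_1) = 0.257651
w_2 = 1.050000 - (0.257651)·(1.050000 - 1.300000)/(0.257651 - (1.069297)) = 0.970639; f(w_2) = 0.039631
w_3 = 0.970639 - (0.039631)·(0.970639 - 1.050000)/(0.039631 - (0.257651)) = 0.956213; f(w_3) = 0.001825
w_4 = 0.956213 - (0.001825)·(0.956213 - 0.970639)/(0.001825 - (0.039631)) = 0.955517; f(w_4) = 0.000014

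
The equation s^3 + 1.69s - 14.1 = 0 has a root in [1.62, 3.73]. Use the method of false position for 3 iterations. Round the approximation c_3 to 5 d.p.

f(1.620000) = -7.110672, f(3.730000) = 44.098817
step 1: c = 1.912983, f(c) = -3.866488 < 0 → new bracket [1.912983, 3.730000]
step 2: c = 2.059453, f(c) = -1.884669 < 0 → new bracket [2.059453, 3.730000]
step 3: c = 2.127922, f(c) = -0.868474 < 0 → new bracket [2.127922, 3.730000]

2.12792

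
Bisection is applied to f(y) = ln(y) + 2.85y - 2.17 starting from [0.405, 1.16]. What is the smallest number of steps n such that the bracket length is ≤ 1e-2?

7

Initial width b − a = 1.16 − 0.405 = 0.755000.
After n steps the width is (b−a)/2^n; need (b−a)/2^n ≤ 1e-2.
So n ≥ log₂(0.755000/1e-2) = log₂(75.5000) ≈ 6.2384.
Hence n = 7.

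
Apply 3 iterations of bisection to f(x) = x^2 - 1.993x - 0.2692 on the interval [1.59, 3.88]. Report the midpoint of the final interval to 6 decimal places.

f(1.590000) = -0.909970, f(3.880000) = 7.052360 (opposite signs)
step 1: m = 2.735000, f(m) = 1.760170 > 0 → root in [1.590000, 2.735000]
step 2: m = 2.162500, f(m) = 0.097344 > 0 → root in [1.590000, 2.162500]
step 3: m = 1.876250, f(m) = -0.488252 < 0 → root in [1.876250, 2.162500]
Midpoint of [1.876250, 2.162500] = 2.019375

2.019375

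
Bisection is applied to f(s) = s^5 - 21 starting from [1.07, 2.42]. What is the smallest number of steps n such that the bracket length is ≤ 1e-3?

Initial width b − a = 2.42 − 1.07 = 1.350000.
After n steps the width is (b−a)/2^n; need (b−a)/2^n ≤ 1e-3.
So n ≥ log₂(1.350000/1e-3) = log₂(1350.0000) ≈ 10.3987.
Hence n = 11.

11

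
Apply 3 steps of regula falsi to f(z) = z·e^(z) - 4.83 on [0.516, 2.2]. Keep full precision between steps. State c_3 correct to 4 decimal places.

False-position update: c = (a·f(b) − b·f(a))/(f(b) − f(a)); replace the endpoint whose sign matches f(c).
f(0.516000) = -3.965539, f(2.200000) = 15.025030
step 1: c = 0.867646, f(c) = -2.763874 < 0 → new bracket [0.867646, 2.200000]
step 2: c = 1.074655, f(c) = -1.682354 < 0 → new bracket [1.074655, 2.200000]
step 3: c = 1.187972, f(c) = -0.932951 < 0 → new bracket [1.187972, 2.200000]

1.1880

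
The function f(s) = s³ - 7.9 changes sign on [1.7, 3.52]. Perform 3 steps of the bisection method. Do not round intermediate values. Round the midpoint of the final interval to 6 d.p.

f(1.700000) = -2.987000, f(3.520000) = 35.714208 (opposite signs)
step 1: m = 2.610000, f(m) = 9.879581 > 0 → root in [1.700000, 2.610000]
step 2: m = 2.155000, f(m) = 2.107874 > 0 → root in [1.700000, 2.155000]
step 3: m = 1.927500, f(m) = -0.738844 < 0 → root in [1.927500, 2.155000]
Midpoint of [1.927500, 2.155000] = 2.041250

2.041250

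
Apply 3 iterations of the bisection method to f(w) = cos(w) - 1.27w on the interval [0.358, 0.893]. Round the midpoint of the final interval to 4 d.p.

0.6589

f(0.358000) = 0.481939, f(0.893000) = -0.507032 (opposite signs)
step 1: m = 0.625500, f(m) = 0.016285 > 0 → root in [0.625500, 0.893000]
step 2: m = 0.759250, f(m) = -0.238895 < 0 → root in [0.625500, 0.759250]
step 3: m = 0.692375, f(m) = -0.109584 < 0 → root in [0.625500, 0.692375]
Midpoint of [0.625500, 0.692375] = 0.658937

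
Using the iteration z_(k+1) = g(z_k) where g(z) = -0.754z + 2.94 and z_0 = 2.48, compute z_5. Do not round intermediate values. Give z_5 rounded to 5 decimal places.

z_1 = g(2.480000) = 1.070080
z_2 = g(1.070080) = 2.133160
z_3 = g(2.133160) = 1.331598
z_4 = g(1.331598) = 1.935975
z_5 = g(1.935975) = 1.480275

1.48027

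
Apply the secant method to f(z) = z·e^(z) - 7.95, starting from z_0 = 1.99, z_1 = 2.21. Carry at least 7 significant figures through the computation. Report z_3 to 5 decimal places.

1.64638

f(z_0) = 6.607912, f(z_1) = 12.195733
z_2 = 2.210000 - (12.195733)·(2.210000 - 1.990000)/(12.195733 - (6.607912)) = 1.729838; f(z_2) = 1.805831
z_3 = 1.729838 - (1.805831)·(1.729838 - 2.210000)/(1.805831 - (12.195733)) = 1.646382; f(z_3) = 0.591723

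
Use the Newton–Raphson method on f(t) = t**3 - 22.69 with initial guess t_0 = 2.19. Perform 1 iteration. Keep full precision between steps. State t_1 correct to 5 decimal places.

f'(t) = 3t**2
t_0 = 2.190000: f = -12.186541, f' = 14.388300 → t_1 = 2.190000 - (-12.186541)/(14.388300) = 3.036976

3.03698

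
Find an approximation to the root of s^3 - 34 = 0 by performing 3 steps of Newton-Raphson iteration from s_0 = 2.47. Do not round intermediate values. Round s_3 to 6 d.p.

3.239728

Newton update: s ← s − f(s)/f'(s).
f'(s) = 3s^2
s_0 = 2.470000: f = -18.930777, f' = 18.302700 → s_1 = 2.470000 - (-18.930777)/(18.302700) = 3.504316
s_1 = 3.504316: f = 9.033812, f' = 36.840694 → s_2 = 3.504316 - (9.033812)/(36.840694) = 3.259103
s_2 = 3.259103: f = 0.617392, f' = 31.865262 → s_3 = 3.259103 - (0.617392)/(31.865262) = 3.239728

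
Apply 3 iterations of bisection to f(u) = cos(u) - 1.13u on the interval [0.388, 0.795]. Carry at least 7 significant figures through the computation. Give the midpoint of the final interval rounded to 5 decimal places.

0.66781

f(0.388000) = 0.487228, f(0.795000) = -0.198065 (opposite signs)
step 1: m = 0.591500, f(m) = 0.161710 > 0 → root in [0.591500, 0.795000]
step 2: m = 0.693250, f(m) = -0.014199 < 0 → root in [0.591500, 0.693250]
step 3: m = 0.642375, f(m) = 0.074791 > 0 → root in [0.642375, 0.693250]
Midpoint of [0.642375, 0.693250] = 0.667813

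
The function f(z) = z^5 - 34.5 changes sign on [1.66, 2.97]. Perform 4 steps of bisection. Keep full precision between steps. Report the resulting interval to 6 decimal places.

[1.987500, 2.069375]

f(1.660000) = -21.895070, f(2.970000) = 196.590582 (opposite signs)
step 1: m = 2.315000, f(m) = 31.989792 > 0 → root in [1.660000, 2.315000]
step 2: m = 1.987500, f(m) = -3.487578 < 0 → root in [1.987500, 2.315000]
step 3: m = 2.151250, f(m) = 11.573841 > 0 → root in [1.987500, 2.151250]
step 4: m = 2.069375, f(m) = 3.448620 > 0 → root in [1.987500, 2.069375]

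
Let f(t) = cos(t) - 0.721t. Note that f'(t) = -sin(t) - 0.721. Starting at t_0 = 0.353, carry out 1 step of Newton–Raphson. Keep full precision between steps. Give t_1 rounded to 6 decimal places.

t_0 = 0.353000: f = 0.683827, f' = -1.066714 → t_1 = 0.353000 - (0.683827)/(-1.066714) = 0.994059

0.994059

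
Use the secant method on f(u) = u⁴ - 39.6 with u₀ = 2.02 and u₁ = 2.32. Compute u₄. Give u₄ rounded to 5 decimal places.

f(u_0) = -22.950336, f(u_1) = -10.629770
u_2 = 2.320000 - (-10.629770)·(2.320000 - 2.020000)/(-10.629770 - (-22.950336)) = 2.578830; f(u_2) = 4.627338
u_3 = 2.578830 - (4.627338)·(2.578830 - 2.320000)/(4.627338 - (-10.629770)) = 2.500329; f(u_3) = -0.516919
u_4 = 2.500329 - (-0.516919)·(2.500329 - 2.578830)/(-0.516919 - (4.627338)) = 2.508217; f(u_4) = -0.021378

2.50822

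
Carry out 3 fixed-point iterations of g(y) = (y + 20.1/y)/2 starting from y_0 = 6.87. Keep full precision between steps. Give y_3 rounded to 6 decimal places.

4.483337

y_1 = g(6.870000) = 4.897882
y_2 = g(4.897882) = 4.500848
y_3 = g(4.500848) = 4.483337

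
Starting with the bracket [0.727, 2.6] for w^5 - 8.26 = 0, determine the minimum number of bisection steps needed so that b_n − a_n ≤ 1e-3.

Initial width b − a = 2.6 − 0.727 = 1.873000.
After n steps the width is (b−a)/2^n; need (b−a)/2^n ≤ 1e-3.
So n ≥ log₂(1.873000/1e-3) = log₂(1873.0000) ≈ 10.8711.
Hence n = 11.

11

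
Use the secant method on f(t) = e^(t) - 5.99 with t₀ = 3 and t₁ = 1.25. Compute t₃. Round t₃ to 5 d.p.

1.87592

f(t_0) = 14.095537, f(t_1) = -2.499657
t_2 = 1.250000 - (-2.499657)·(1.250000 - 3.000000)/(-2.499657 - (14.095537)) = 1.513594; f(t_2) = -1.446969
t_3 = 1.513594 - (-1.446969)·(1.513594 - 1.250000)/(-1.446969 - (-2.499657)) = 1.875917; f(t_3) = 0.536803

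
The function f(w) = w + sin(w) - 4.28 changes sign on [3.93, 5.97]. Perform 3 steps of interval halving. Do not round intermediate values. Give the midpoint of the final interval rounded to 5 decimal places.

f(3.930000) = -1.059231, f(5.970000) = 1.381909 (opposite signs)
step 1: m = 4.950000, f(m) = -0.301903 < 0 → root in [4.950000, 5.970000]
step 2: m = 5.460000, f(m) = 0.446685 > 0 → root in [4.950000, 5.460000]
step 3: m = 5.205000, f(m) = 0.043899 > 0 → root in [4.950000, 5.205000]
Midpoint of [4.950000, 5.205000] = 5.077500

5.07750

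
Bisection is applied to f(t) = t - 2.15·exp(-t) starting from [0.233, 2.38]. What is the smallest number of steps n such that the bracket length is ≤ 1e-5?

Initial width b − a = 2.38 − 0.233 = 2.147000.
After n steps the width is (b−a)/2^n; need (b−a)/2^n ≤ 1e-5.
So n ≥ log₂(2.147000/1e-5) = log₂(214700.0000) ≈ 17.7120.
Hence n = 18.

18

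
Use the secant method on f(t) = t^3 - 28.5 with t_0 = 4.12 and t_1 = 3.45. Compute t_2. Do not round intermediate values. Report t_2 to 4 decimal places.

f(t_0) = 41.434528, f(t_1) = 12.563625
t_2 = 3.450000 - (12.563625)·(3.450000 - 4.120000)/(12.563625 - (41.434528)) = 3.158439; f(t_2) = 3.007757

3.1584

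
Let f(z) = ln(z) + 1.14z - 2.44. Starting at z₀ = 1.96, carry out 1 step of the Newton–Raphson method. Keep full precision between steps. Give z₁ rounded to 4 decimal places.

1.6768

Newton update: z ← z − f(z)/f'(z).
f'(z) = 1/z + 1.14
z_0 = 1.960000: f = 0.467344, f' = 1.650204 → z_1 = 1.960000 - (0.467344)/(1.650204) = 1.676796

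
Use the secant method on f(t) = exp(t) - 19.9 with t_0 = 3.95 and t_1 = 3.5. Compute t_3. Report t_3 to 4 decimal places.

3.0346

f(t_0) = 32.035367, f(t_1) = 13.215452
t_2 = 3.500000 - (13.215452)·(3.500000 - 3.950000)/(13.215452 - (32.035367)) = 3.184007; f(t_2) = 4.243312
t_3 = 3.184007 - (4.243312)·(3.184007 - 3.500000)/(4.243312 - (13.215452)) = 3.034561; f(t_3) = 0.891846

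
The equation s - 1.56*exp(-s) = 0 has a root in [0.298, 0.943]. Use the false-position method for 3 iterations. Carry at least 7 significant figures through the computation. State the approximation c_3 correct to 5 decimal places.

f(0.298000) = -0.859990, f(0.943000) = 0.335446
step 1: c = 0.762009, f(c) = 0.033914 > 0 → new bracket [0.298000, 0.762009]
step 2: c = 0.744405, f(c) = 0.003379 > 0 → new bracket [0.298000, 0.744405]
step 3: c = 0.742658, f(c) = 0.000336 > 0 → new bracket [0.298000, 0.742658]

0.74266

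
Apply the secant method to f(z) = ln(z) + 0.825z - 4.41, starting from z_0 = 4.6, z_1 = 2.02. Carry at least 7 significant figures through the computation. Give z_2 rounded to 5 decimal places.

3.80361

f(z_0) = 0.911056, f(z_1) = -2.040402
z_2 = 2.020000 - (-2.040402)·(2.020000 - 4.600000)/(-2.040402 - (0.911056)) = 3.803606; f(z_2) = 0.063924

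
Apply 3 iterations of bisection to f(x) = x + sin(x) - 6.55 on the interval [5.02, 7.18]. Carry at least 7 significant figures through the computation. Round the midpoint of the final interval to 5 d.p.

f(5.020000) = -2.483060, f(7.180000) = 1.411343 (opposite signs)
step 1: m = 6.100000, f(m) = -0.632163 < 0 → root in [6.100000, 7.180000]
step 2: m = 6.640000, f(m) = 0.439291 > 0 → root in [6.100000, 6.640000]
step 3: m = 6.370000, f(m) = -0.093294 < 0 → root in [6.370000, 6.640000]
Midpoint of [6.370000, 6.640000] = 6.505000

6.50500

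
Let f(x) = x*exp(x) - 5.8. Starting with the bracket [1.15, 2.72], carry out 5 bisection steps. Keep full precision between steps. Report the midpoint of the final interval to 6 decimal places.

f(1.150000) = -2.168078, f(2.720000) = 35.490477 (opposite signs)
step 1: m = 1.935000, f(m) = 7.598025 > 0 → root in [1.150000, 1.935000]
step 2: m = 1.542500, f(m) = 1.413141 > 0 → root in [1.150000, 1.542500]
step 3: m = 1.346250, f(m) = -0.626378 < 0 → root in [1.346250, 1.542500]
step 4: m = 1.444375, f(m) = 0.322997 > 0 → root in [1.346250, 1.444375]
step 5: m = 1.395312, f(m) = -0.168190 < 0 → root in [1.395312, 1.444375]
Midpoint of [1.395312, 1.444375] = 1.419844

1.419844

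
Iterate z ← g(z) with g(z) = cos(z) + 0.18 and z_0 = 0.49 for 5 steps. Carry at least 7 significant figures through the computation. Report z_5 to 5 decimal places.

0.91252

z_1 = g(0.490000) = 1.062333
z_2 = g(1.062333) = 0.666836
z_3 = g(0.666836) = 0.965783
z_4 = g(0.965783) = 0.748773
z_5 = g(0.748773) = 0.912525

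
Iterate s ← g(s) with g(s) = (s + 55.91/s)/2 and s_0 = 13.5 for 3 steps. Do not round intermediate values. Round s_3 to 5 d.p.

s_1 = g(13.500000) = 8.820741
s_2 = g(8.820741) = 7.579605
s_3 = g(7.579605) = 7.477989

7.47799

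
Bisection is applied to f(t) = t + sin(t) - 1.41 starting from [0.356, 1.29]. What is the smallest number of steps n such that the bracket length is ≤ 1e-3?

Initial width b − a = 1.29 − 0.356 = 0.934000.
After n steps the width is (b−a)/2^n; need (b−a)/2^n ≤ 1e-3.
So n ≥ log₂(0.934000/1e-3) = log₂(934.0000) ≈ 9.8673.
Hence n = 10.

10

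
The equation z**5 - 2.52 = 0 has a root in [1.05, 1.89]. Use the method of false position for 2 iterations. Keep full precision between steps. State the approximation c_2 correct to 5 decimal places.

f(1.050000) = -1.243718, f(1.890000) = 21.596208
step 1: c = 1.095741, f(c) = -0.940427 < 0 → new bracket [1.095741, 1.890000]
step 2: c = 1.128885, f(c) = -0.686640 < 0 → new bracket [1.128885, 1.890000]

1.12888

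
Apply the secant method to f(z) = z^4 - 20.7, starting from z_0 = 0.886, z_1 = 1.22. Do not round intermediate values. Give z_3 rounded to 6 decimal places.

1.327450

f(z_0) = -20.083781, f(z_1) = -18.484665
z_2 = 1.220000 - (-18.484665)·(1.220000 - 0.886000)/(-18.484665 - (-20.083781)) = 5.080807; f(z_2) = 645.693767
z_3 = 5.080807 - (645.693767)·(5.080807 - 1.220000)/(645.693767 - (-18.484665)) = 1.327450; f(z_3) = -17.594924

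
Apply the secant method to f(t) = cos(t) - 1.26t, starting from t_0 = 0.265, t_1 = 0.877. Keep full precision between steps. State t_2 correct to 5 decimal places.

0.61721

Secant update: t_(k+1) = t_k − f(t_k)·(t_k − t_(k-1))/(f(t_k) − f(t_(k-1))).
f(t_0) = 0.631193, f(t_1) = -0.465560
t_2 = 0.877000 - (-0.465560)·(0.877000 - 0.265000)/(-0.465560 - (0.631193)) = 0.617213; f(t_2) = 0.037807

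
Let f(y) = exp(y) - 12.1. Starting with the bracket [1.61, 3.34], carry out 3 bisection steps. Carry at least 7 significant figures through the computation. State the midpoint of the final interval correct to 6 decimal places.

f(1.610000) = -7.097189, f(3.340000) = 16.119127 (opposite signs)
step 1: m = 2.475000, f(m) = -0.218293 < 0 → root in [2.475000, 3.340000]
step 2: m = 2.907500, f(m) = 6.210964 > 0 → root in [2.475000, 2.907500]
step 3: m = 2.691250, f(m) = 2.650102 > 0 → root in [2.475000, 2.691250]
Midpoint of [2.475000, 2.691250] = 2.583125

2.583125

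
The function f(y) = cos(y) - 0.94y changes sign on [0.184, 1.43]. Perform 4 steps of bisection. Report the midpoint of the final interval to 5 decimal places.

0.76806

f(0.184000) = 0.810160, f(1.430000) = -1.203868 (opposite signs)
step 1: m = 0.807000, f(m) = -0.066912 < 0 → root in [0.184000, 0.807000]
step 2: m = 0.495500, f(m) = 0.413961 > 0 → root in [0.495500, 0.807000]
step 3: m = 0.651250, f(m) = 0.183152 > 0 → root in [0.651250, 0.807000]
step 4: m = 0.729125, f(m) = 0.060380 > 0 → root in [0.729125, 0.807000]
Midpoint of [0.729125, 0.807000] = 0.768062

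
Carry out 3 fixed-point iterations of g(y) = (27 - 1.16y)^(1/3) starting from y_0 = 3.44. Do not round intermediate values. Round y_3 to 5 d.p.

y_1 = g(3.440000) = 2.844263
y_2 = g(2.844263) = 2.872456
y_3 = g(2.872456) = 2.871135

2.87113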